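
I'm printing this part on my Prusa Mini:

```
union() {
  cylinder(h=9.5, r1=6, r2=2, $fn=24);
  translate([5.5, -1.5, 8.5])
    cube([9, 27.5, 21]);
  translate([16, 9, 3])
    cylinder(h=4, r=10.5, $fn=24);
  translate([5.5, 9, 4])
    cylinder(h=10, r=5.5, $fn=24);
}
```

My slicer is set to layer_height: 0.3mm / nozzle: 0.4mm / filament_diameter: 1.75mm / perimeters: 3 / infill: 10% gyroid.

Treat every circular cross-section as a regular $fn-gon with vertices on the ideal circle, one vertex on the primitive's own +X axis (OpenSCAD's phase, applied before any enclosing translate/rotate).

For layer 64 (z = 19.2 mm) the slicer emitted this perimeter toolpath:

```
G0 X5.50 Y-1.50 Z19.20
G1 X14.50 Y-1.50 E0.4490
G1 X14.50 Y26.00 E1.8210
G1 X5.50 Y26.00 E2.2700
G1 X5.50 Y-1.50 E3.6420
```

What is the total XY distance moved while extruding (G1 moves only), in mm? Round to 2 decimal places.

73.00 mm

Sum the Euclidean lengths of each G1 segment: total = 73.00 mm.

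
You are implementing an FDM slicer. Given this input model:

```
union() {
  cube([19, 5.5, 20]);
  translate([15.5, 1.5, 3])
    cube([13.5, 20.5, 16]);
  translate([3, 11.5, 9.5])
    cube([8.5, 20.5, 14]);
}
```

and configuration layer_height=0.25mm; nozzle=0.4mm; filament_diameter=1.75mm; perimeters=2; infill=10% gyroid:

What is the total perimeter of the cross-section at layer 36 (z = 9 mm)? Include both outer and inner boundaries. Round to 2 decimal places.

102.00 mm

At z = 9 mm: the 19×5.5 cube contributes its full rectangle (perimeter 49.00 mm); the cube at (15.5, 1.5) (footprint 13.5×20.5) is included at this height (perimeter 68.00 mm); the cube at (3, 11.5) does not reach this height (z outside [9.5, 23.5]); Combining (union): the regions partially overlap (shared area 14.00 mm²), so the edge portions inside another operand are dropped and the merged outline is re-measured after clipping — boundary = 102.00 mm. Overall, the cross-section is a single solid region. Total boundary length (outer) = 102.00 mm.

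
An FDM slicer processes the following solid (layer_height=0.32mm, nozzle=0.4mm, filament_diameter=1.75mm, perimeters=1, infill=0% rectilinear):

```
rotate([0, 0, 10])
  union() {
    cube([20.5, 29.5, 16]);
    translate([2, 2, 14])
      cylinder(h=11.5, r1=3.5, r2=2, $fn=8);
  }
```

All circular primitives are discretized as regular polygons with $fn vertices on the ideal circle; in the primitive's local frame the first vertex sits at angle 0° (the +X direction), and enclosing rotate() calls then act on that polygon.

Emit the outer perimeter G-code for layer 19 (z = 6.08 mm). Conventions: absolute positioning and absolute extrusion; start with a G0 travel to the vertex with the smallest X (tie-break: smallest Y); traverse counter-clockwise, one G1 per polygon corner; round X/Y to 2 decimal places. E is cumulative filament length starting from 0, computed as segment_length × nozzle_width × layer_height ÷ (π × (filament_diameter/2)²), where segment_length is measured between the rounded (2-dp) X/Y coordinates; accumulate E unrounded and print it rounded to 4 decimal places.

G0 X-5.12 Y29.05 Z6.08
G1 X0.00 Y0.00 E1.5698
G1 X20.19 Y3.56 E2.6608
G1 X15.07 Y32.61 E4.2305
G1 X-5.12 Y29.05 E5.3215

At z = 6.08 mm: the cube is present — its section is the full 20.5×29.5 rectangle; the cone at (2, 2) does not reach this height (z outside [14, 25.5]); Combining (union): only the 20.5×29.5 cube is present, so the union is just that shape — 1 connected region; (whole slice rotated 10° about Z — lengths, areas and connectivity unchanged). The outline is a single polygon with 4 vertices. Extrusion per mm of travel: 0.4 × 0.32 / (π × 0.875²) = 0.053216. Accumulating E over each segment gives final E = 5.3215.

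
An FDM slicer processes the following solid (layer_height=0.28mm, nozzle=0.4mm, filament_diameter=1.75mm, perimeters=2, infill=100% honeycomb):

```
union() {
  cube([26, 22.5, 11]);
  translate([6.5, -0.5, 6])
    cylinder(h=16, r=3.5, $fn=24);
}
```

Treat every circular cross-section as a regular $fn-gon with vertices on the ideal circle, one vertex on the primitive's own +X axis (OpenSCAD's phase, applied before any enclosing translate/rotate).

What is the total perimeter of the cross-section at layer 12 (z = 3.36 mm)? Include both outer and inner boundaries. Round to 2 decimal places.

At z = 3.36 mm: the cube is present — its section is the full 26×22.5 rectangle (perimeter 97.00 mm); the cylinder at (6.5, -0.5) is not intersected at this z (z outside [6, 22]); Merging all regions: only the 26×22.5 cube is present, so the union is just that shape — boundary = 97.00 mm. Overall, the cross-section is a single solid region. Total boundary length (outer) = 97.00 mm.

97.00 mm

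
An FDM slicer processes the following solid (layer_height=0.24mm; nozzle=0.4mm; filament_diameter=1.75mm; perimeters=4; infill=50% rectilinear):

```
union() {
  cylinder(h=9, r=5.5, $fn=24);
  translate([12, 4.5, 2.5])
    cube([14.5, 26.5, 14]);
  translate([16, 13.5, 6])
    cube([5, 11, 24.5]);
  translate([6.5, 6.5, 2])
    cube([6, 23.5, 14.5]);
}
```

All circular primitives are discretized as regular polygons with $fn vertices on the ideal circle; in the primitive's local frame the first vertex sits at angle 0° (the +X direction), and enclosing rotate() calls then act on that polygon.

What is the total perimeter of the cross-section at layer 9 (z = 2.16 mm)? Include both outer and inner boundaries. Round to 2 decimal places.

93.46 mm

At z = 2.16 mm: the cylinder: section is a regular 24-gon, circumradius r=5.5 (perimeter = 2·24·5.500·sin(180°/24) = 34.46 mm); the cube at (12, 4.5) does not reach this height (z outside [2.5, 16.5]); the cube at (16, 13.5) is absent (z outside [6, 30.5]); the 6×23.5 cube at (6.5, 6.5) contributes its full rectangle (perimeter 59.00 mm); Merging all regions: the 2 present regions are separate (no shared area or edge), so areas and boundary lengths simply add and each stays a separate island — boundary = 93.46 mm. Overall, the cross-section has 2 separate islands. Total boundary length (outer) = 93.46 mm.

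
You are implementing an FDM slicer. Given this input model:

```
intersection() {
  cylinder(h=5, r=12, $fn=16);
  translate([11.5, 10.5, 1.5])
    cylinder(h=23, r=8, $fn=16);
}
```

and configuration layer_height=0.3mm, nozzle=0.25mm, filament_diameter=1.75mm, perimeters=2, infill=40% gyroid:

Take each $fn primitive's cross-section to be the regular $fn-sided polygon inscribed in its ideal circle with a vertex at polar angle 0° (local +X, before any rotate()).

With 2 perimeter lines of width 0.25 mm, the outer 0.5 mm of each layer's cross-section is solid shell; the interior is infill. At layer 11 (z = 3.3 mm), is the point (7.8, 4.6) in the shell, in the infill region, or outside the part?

infill

At z = 3.3 mm: the r=12 cylinder gives a regular 16-gon of circumradius 12 (constant along its height); the r=8 cylinder at (11.5, 10.5) gives a regular 16-gon of circumradius 8 (constant along its height); After intersecting: the r=8 cylinder at (11.5, 10.5) partially overlaps the r=12 cylinder; clipping to the common part keeps 33.72 mm² — 1 connected region. Overall, the cross-section is a single solid region. The nearest boundary edge runs (8.44, 3.11)→(5.84, 4.84); distance from the point to it = 0.89 mm. The point is inside the cross-section and 0.89 mm from the nearest boundary — more than the 0.5 mm shell width (2 × 0.25), so it's in the infill interior.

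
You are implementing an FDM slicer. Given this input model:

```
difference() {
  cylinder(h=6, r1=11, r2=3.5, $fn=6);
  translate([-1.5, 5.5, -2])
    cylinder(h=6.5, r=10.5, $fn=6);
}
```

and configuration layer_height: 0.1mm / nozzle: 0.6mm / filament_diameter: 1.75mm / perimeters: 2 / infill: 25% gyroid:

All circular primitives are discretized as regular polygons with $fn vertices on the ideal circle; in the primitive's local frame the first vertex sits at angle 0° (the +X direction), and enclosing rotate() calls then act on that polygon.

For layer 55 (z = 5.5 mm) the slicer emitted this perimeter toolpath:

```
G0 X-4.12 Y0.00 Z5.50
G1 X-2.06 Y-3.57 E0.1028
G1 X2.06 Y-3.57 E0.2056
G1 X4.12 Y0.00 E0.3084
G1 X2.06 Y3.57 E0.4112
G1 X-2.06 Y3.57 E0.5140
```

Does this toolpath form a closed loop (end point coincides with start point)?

no

Start point (G0): (-4.12, 0.00). End point (last G1): the path does not return to the start — open.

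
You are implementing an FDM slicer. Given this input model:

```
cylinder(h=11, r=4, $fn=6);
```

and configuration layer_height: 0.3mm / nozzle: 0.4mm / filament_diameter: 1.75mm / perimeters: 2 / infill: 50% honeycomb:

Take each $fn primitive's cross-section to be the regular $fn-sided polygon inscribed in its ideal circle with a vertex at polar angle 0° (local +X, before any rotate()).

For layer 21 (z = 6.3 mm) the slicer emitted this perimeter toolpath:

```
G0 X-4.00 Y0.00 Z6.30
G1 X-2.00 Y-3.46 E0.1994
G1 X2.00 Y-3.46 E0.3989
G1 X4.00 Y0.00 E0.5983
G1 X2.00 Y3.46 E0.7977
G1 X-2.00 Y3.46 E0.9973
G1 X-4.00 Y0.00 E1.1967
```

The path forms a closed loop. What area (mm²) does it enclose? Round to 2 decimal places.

Apply the shoelace formula to the sequence of (X, Y) vertices; enclosed area = 41.52 mm².

41.52 mm²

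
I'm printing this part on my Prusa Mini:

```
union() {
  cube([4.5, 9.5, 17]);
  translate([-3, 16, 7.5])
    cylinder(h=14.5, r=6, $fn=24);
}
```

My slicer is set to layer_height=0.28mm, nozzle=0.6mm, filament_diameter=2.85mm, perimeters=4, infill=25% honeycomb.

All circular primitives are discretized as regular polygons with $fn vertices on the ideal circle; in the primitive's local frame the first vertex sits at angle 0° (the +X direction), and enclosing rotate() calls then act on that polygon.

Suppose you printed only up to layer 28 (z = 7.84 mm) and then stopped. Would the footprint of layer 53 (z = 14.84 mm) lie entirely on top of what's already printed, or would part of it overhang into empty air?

Compare the two slices. At z = 7.84: the cube (footprint 4.5×9.5) is included at this height (area 42.75 mm²); the r=6 cylinder at (-3, 16) contributes a regular 24-gon of circumradius 6 (area = (24/2)·6.000²·sin(360°/24) = 111.81 mm²); Taking the union: the 2 present regions are separate (no shared area or edge), so areas and boundary lengths simply add and each stays a separate island — area = 154.56 mm². At z = 14.84: the cube (footprint 4.5×9.5) is included at this height (area 42.75 mm²); the r=6 cylinder at (-3, 16) contributes a regular 24-gon of circumradius 6 (area = (24/2)·6.000²·sin(360°/24) = 111.81 mm²); Taking the union: the 2 present regions are separate (no shared area or edge), so areas and boundary lengths simply add and each stays a separate island — area = 154.56 mm². Checking containment: the cross-section at z = 14.84 is a subset of the cross-section at z = 7.84.

entirely on top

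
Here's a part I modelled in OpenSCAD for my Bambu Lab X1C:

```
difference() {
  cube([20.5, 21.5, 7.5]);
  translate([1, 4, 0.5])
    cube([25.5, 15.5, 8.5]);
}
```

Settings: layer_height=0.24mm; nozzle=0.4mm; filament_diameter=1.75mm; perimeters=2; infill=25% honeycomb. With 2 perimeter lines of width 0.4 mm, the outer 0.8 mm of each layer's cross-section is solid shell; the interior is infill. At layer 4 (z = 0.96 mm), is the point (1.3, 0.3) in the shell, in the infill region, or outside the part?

shell

At z = 0.96 mm: the cube (footprint 20.5×21.5) is included at this height; the 25.5×15.5 cube at (1, 4) contributes its full rectangle; Taking the first minus the rest: starting from the 20.5×21.5 cube, the 25.5×15.5 cube at (1, 4) partially overlaps it — only the 302.25 mm² overlap (of its 395.25 mm²) is removed, clipping the outline — 1 connected region. Overall, the cross-section is a single solid region. The nearest boundary edge runs (20.50, 0.00)→(0.00, 0.00); distance from the point to it = 0.30 mm. The point is inside the cross-section, 0.30 mm from the nearest boundary — within the 0.8 mm shell band (2 × 0.4).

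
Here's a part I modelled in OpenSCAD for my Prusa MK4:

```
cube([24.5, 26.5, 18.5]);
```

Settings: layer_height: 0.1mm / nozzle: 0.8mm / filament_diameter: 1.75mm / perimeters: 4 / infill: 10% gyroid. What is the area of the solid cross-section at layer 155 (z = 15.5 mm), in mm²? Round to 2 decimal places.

At z = 15.5 mm: the 24.5×26.5 cube contributes its full rectangle (area 649.25 mm²). Overall, the cross-section is a single solid region. Net area = 649.25 mm².

649.25 mm²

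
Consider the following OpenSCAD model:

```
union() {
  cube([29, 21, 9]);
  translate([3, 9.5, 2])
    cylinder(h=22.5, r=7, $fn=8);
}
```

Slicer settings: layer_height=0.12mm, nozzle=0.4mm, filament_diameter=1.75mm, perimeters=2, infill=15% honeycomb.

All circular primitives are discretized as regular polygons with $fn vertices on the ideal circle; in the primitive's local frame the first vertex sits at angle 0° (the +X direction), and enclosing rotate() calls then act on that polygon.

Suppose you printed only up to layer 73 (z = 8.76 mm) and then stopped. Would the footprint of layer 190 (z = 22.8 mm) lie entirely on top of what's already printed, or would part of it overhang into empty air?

entirely on top

Compare the two slices. At z = 8.76: the 29×21 cube contributes its full rectangle (area 609.00 mm²); the r=7 cylinder at (3, 9.5) gives a regular 8-gon of circumradius 7 (constant along its height) (area = (8/2)·7.000²·sin(360°/8) = 138.59 mm²); Taking the union: the regions partially overlap — summed areas 747.59 mm² minus the doubly-counted overlap 107.57 mm² gives 640.02 mm² — area = 640.02 mm². At z = 22.8: the cube is absent (z outside [0, 9]); the r=7 cylinder at (3, 9.5) gives a regular 8-gon of circumradius 7 (constant along its height) (area = (8/2)·7.000²·sin(360°/8) = 138.59 mm²); Merging all regions: only the r=7 cylinder at (3, 9.5) is present, so the union is just that shape — area = 138.59 mm². Checking containment: the cross-section at z = 22.8 is a subset of the cross-section at z = 8.76.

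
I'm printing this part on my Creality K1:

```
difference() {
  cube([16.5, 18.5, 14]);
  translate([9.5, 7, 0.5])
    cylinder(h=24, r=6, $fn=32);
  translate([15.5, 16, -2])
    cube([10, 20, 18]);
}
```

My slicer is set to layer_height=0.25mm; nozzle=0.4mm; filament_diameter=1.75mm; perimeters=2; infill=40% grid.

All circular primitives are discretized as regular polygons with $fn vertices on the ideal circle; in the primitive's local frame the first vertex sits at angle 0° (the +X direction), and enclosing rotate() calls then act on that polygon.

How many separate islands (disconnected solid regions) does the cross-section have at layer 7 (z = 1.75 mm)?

At z = 1.75 mm: the 16.5×18.5 cube contributes its full rectangle; the r=6 cylinder at (9.5, 7) contributes a regular 32-gon of circumradius 6; the cube at (15.5, 16) (footprint 10×20) is included at this height; Taking the first minus the rest: starting from the 16.5×18.5 cube, the r=6 cylinder at (9.5, 7) lies wholly inside it (removes its full 112.37 mm² and its 37.64 mm outline becomes a hole wall); the 10×20 cube at (15.5, 16) partially overlaps it — only the 2.50 mm² overlap (of its 200.00 mm²) is removed, clipping the outline — 1 connected region with 1 hole. Overall, the cross-section is one region with 1 hole. Island count = 1.

1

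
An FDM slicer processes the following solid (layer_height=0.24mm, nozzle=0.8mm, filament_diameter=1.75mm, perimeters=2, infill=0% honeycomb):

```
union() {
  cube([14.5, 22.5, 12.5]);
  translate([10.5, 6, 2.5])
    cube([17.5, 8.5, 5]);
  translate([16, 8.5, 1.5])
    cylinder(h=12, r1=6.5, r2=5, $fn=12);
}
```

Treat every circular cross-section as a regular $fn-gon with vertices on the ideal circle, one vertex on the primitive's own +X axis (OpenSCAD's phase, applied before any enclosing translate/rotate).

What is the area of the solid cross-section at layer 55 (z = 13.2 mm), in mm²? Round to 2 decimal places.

At z = 13.2 mm: the cube is not intersected at this z (z outside [0, 12.5]); the cube at (10.5, 6) is absent (z outside [2.5, 7.5]); the cone at (16, 8.5) (r1=6.5→r2=5) has section circumradius 5.037 here — a regular 12-gon (area = (12/2)·5.037²·sin(360°/12) = 76.13 mm²); Taking the union: only the cone at (16, 8.5) is present, so the union is just that shape — area = 76.13 mm². Overall, the cross-section is a single solid region. Net area = 76.13 mm².

76.13 mm²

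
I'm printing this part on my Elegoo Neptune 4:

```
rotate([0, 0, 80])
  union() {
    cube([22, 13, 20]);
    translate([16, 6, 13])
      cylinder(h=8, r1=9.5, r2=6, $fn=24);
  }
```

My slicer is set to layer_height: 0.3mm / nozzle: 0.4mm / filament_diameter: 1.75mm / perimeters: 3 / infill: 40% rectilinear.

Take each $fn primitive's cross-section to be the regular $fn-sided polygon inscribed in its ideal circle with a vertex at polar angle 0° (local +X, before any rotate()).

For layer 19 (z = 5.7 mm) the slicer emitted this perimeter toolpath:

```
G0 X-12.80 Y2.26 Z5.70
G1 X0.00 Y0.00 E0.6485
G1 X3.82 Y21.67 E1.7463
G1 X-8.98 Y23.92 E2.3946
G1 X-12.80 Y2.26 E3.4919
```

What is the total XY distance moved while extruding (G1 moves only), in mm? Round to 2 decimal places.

69.99 mm

Sum the Euclidean lengths of each G1 segment: total = 69.99 mm.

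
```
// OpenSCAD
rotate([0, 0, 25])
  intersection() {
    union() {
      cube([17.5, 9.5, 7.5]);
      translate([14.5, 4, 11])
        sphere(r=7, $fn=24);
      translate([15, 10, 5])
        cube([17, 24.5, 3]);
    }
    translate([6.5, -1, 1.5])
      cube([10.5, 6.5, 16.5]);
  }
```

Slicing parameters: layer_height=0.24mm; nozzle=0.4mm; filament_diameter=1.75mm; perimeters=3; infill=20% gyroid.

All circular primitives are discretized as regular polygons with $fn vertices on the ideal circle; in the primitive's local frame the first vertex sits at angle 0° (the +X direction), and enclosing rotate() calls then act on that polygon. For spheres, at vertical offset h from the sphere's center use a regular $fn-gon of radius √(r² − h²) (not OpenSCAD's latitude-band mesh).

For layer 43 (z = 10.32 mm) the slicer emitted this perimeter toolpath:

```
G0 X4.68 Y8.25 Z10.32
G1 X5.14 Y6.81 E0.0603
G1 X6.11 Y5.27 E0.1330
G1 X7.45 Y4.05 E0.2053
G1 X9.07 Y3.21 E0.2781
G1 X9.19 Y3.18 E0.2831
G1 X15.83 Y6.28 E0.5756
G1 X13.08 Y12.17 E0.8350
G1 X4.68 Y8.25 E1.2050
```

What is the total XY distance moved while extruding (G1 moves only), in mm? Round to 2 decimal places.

30.19 mm

Sum the Euclidean lengths of each G1 segment: total = 30.19 mm.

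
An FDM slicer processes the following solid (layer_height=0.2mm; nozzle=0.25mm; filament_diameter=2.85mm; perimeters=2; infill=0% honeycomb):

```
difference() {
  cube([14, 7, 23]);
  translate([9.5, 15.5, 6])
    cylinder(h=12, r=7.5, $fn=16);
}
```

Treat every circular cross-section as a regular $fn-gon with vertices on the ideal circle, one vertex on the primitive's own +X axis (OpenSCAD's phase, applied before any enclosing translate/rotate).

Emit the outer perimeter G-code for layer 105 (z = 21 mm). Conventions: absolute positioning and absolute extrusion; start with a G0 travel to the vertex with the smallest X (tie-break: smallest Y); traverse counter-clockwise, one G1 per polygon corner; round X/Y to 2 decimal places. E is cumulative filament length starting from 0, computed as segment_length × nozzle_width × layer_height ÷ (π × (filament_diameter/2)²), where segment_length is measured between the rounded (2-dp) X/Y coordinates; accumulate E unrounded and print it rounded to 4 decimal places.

At z = 21 mm: the 14×7 cube contributes its full rectangle; the cylinder at (9.5, 15.5) is not intersected at this z (z outside [6, 18]); After the difference (first − rest): none of the subtracted shapes is present at this height, so the 14×7 cube is unchanged — 1 connected region. The outline is a single polygon with 4 vertices. Extrusion per mm of travel: 0.25 × 0.2 / (π × 1.425²) = 0.007838. Accumulating E over each segment gives final E = 0.3292.

G0 X0.00 Y0.00 Z21.00
G1 X14.00 Y0.00 E0.1097
G1 X14.00 Y7.00 E0.1646
G1 X0.00 Y7.00 E0.2743
G1 X0.00 Y0.00 E0.3292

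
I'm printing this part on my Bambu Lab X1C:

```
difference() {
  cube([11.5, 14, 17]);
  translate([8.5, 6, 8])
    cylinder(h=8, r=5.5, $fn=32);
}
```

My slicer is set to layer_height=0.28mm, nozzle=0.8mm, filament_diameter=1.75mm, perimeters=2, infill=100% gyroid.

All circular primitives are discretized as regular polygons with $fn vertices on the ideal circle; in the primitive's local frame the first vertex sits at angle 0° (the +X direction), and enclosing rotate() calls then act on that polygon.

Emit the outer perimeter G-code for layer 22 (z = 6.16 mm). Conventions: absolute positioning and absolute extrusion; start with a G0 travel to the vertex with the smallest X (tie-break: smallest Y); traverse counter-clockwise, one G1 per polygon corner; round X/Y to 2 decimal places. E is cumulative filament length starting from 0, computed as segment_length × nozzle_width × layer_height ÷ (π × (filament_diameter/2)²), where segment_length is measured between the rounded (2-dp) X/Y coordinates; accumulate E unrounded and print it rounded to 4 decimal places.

At z = 6.16 mm: the cube (footprint 11.5×14) is included at this height; the cylinder at (8.5, 6) does not reach this height (z outside [8, 16]); Subtracting the remaining from the first: none of the subtracted shapes is present at this height, so the 11.5×14 cube is unchanged — 1 connected region. The outline is a single polygon with 4 vertices. Extrusion per mm of travel: 0.8 × 0.28 / (π × 0.875²) = 0.093128. Accumulating E over each segment gives final E = 4.7495.

G0 X0.00 Y0.00 Z6.16
G1 X11.50 Y0.00 E1.0710
G1 X11.50 Y14.00 E2.3748
G1 X0.00 Y14.00 E3.4457
G1 X0.00 Y0.00 E4.7495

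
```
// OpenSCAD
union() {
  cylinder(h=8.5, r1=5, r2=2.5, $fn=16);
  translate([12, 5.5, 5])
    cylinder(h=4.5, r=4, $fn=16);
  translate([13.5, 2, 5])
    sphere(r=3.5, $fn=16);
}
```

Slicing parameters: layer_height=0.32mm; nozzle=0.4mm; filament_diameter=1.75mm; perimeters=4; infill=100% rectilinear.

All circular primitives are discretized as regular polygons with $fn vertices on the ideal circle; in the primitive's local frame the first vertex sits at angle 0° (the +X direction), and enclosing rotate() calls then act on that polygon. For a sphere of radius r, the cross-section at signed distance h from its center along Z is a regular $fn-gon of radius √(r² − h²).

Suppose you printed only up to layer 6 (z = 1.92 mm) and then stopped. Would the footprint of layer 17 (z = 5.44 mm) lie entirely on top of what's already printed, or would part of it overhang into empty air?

part overhangs

Compare the two slices. At z = 1.92: the cone: at t=0.226 of its height the radius interpolates to r₁+(r₂−r₁)t = 4.435, giving a regular 16-gon of that circumradius (area = (16/2)·4.435²·sin(360°/16) = 60.22 mm²); the cylinder at (12, 5.5) is absent (z outside [5, 9.5]); the r=3.5 sphere at (13.5, 2) slices to a regular 16-gon of circumradius 1.662 (√(r²−h²) with h=3.08 from center) (area = (16/2)·1.662²·sin(360°/16) = 8.46 mm²); Merging all regions: the 2 present regions are separate (no shared area or edge), so areas and boundary lengths simply add and each stays a separate island — area = 68.69 mm². At z = 5.44: the cone contributes a regular 16-gon of circumradius 3.400 (interpolated between r1=5 and r2=2.5 at t=0.640) (area = (16/2)·3.400²·sin(360°/16) = 35.39 mm²); the cylinder at (12, 5.5): section is a regular 16-gon, circumradius r=4 (area = (16/2)·4.000²·sin(360°/16) = 48.98 mm²); the sphere at (13.5, 2): section is a regular 16-gon, circumradius = √(r²−h²) = √(3.5²−0.44²) = 3.472 (area = (16/2)·3.472²·sin(360°/16) = 36.91 mm²); Merging all regions: the regions partially overlap — summed areas 121.28 mm² minus the doubly-counted overlap 15.87 mm² gives 105.42 mm² — area = 105.42 mm². Checking containment: at z = 5.44 the cross-section extends beyond the z = 1.92 cross-section by about 61.57 mm².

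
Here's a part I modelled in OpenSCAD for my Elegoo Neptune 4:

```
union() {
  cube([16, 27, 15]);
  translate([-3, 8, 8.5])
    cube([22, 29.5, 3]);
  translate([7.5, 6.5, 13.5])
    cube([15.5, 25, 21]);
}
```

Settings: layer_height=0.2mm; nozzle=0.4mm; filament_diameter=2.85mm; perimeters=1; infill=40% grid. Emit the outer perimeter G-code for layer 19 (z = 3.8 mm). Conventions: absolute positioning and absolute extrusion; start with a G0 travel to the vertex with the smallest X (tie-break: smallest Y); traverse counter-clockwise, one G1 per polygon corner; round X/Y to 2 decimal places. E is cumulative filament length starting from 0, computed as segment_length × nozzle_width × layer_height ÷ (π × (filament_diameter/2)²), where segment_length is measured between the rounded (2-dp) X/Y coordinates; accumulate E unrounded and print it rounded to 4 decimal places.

At z = 3.8 mm: the 16×27 cube contributes its full rectangle; the cube at (-3, 8) does not reach this height (z outside [8.5, 11.5]); the cube at (7.5, 6.5) does not reach this height (z outside [13.5, 34.5]); Combining (union): only the 16×27 cube is present, so the union is just that shape — 1 connected region. The outline is a single polygon with 4 vertices. Extrusion per mm of travel: 0.4 × 0.2 / (π × 1.425²) = 0.012540. Accumulating E over each segment gives final E = 1.0785.

G0 X0.00 Y0.00 Z3.80
G1 X16.00 Y0.00 E0.2006
G1 X16.00 Y27.00 E0.5392
G1 X0.00 Y27.00 E0.7399
G1 X0.00 Y0.00 E1.0785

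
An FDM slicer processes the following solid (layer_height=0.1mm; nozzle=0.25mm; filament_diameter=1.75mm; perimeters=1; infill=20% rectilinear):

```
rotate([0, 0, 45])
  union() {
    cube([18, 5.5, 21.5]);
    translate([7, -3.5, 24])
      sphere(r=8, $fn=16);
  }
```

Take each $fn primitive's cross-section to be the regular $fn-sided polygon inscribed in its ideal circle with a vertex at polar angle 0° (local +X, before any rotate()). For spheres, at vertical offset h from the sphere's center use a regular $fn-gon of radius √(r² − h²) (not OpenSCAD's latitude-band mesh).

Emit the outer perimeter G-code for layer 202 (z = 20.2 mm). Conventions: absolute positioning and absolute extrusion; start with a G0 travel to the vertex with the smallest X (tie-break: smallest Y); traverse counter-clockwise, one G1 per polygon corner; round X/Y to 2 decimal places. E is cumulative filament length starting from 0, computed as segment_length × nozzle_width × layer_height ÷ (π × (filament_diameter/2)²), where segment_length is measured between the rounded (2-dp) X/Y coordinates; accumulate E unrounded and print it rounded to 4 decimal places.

G0 X-3.89 Y3.89 Z20.20
G1 X0.00 Y0.00 E0.0572
G1 X0.73 Y0.73 E0.0679
G1 X0.92 Y-0.22 E0.0780
G1 X2.45 Y-2.50 E0.1065
G1 X4.73 Y-4.03 E0.1351
G1 X7.42 Y-4.57 E0.1636
G1 X10.12 Y-4.03 E0.1922
G1 X12.40 Y-2.50 E0.2207
G1 X13.93 Y-0.22 E0.2493
G1 X14.46 Y2.47 E0.2778
G1 X13.93 Y5.17 E0.3064
G1 X12.40 Y7.45 E0.3349
G1 X10.12 Y8.98 E0.3634
G1 X9.17 Y9.17 E0.3735
G1 X12.73 Y12.73 E0.4258
G1 X8.84 Y16.62 E0.4830
G1 X-3.89 Y3.89 E0.6701

At z = 20.2 mm: the cube (footprint 18×5.5) is included at this height; the r=8 sphere at (7, -3.5) slices to a regular 16-gon of circumradius 7.040 (√(r²−h²) with h=3.8 from center); Combining (union): the regions partially overlap (shared area 29.33 mm²), so overlapping operands fuse into one piece — 1 connected region; (rotated 45° about Z; rotation is an isometry so areas/perimeters/island counts are preserved). The outline is a single polygon with 17 vertices. Extrusion per mm of travel: 0.25 × 0.1 / (π × 0.875²) = 0.010394. Accumulating E over each segment gives final E = 0.6701.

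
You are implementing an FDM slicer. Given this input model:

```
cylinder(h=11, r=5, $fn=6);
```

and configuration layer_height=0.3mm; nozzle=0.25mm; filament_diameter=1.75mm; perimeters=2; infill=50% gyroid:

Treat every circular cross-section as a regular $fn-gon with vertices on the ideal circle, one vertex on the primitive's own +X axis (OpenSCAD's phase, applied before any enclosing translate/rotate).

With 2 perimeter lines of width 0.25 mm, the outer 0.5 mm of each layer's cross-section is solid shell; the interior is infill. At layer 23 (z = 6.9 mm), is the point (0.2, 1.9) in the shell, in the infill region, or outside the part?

At z = 6.9 mm: the cylinder: section is a regular 6-gon, circumradius r=5. Overall, the cross-section is a single solid region. The nearest boundary edge runs (2.50, 4.33)→(-2.50, 4.33); distance from the point to it = 2.43 mm. The point is inside the cross-section and 2.43 mm from the nearest boundary — more than the 0.5 mm shell width (2 × 0.25), so it's in the infill interior.

infill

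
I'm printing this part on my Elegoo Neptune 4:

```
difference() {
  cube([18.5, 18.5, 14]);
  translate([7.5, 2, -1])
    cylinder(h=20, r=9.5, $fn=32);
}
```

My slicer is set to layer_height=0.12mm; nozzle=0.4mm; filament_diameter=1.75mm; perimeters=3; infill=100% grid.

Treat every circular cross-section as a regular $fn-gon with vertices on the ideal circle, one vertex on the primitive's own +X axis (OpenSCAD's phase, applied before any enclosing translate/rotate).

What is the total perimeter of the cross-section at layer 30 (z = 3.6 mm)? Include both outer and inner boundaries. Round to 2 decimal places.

75.06 mm

At z = 3.6 mm: the 18.5×18.5 cube contributes its full rectangle (perimeter 74.00 mm); the cylinder at (7.5, 2): section is a regular 32-gon, circumradius r=9.5 (perimeter = 2·32·9.500·sin(180°/32) = 59.59 mm); After the difference (first − rest): starting from the 18.5×18.5 cube, the r=9.5 cylinder at (7.5, 2) partially overlaps it — only the 166.89 mm² overlap (of its 281.71 mm²) is removed, clipping the outline — boundary = 75.06 mm. Overall, the cross-section is a single solid region. Total boundary length (outer) = 75.06 mm.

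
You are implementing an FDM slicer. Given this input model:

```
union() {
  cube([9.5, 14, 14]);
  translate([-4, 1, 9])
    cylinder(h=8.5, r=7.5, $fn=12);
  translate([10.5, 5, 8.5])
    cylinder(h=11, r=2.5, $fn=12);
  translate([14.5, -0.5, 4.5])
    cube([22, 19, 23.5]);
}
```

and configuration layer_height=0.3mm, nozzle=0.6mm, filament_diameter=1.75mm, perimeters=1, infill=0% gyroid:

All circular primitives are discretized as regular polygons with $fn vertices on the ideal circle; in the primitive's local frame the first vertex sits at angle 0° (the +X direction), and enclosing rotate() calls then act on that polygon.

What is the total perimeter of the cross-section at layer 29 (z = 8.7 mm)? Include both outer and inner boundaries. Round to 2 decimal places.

134.37 mm

At z = 8.7 mm: the cube is present — its section is the full 9.5×14 rectangle (perimeter 47.00 mm); the cylinder at (-4, 1) is absent (z outside [9, 17.5]); the r=2.5 cylinder at (10.5, 5) gives a regular 12-gon of circumradius 2.5 (constant along its height) (perimeter = 2·12·2.500·sin(180°/12) = 15.53 mm); the 22×19 cube at (14.5, -0.5) contributes its full rectangle (perimeter 82.00 mm); Taking the union: the regions partially overlap (shared area 4.64 mm²), so the edge portions inside another operand are dropped and the merged outline is re-measured after clipping — boundary = 134.37 mm. Overall, the cross-section has 2 separate islands. Total boundary length (outer) = 134.37 mm.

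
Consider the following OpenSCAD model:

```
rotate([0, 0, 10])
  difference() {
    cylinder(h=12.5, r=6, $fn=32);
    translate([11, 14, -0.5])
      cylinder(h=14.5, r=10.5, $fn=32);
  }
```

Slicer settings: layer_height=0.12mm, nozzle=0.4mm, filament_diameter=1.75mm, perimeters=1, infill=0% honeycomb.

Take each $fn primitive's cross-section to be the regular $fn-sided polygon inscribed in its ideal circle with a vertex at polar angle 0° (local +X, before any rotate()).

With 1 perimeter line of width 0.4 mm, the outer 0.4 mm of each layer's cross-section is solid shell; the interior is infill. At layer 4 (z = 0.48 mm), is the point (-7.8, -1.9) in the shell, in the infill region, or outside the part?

outside

At z = 0.48 mm: the r=6 cylinder gives a regular 32-gon of circumradius 6 (constant along its height); the cylinder at (11, 14): section is a regular 32-gon, circumradius r=10.5; Subtracting the remaining from the first: starting from the r=6 cylinder, the r=10.5 cylinder at (11, 14) misses the remaining region (no effect) — 1 connected region; (rotated 10° about Z; rotation is an isometry so areas/perimeters/island counts are preserved). Overall, the cross-section is a single solid region. Undo the 10° rotation: the query point maps to (-8.011, -0.517) in the un-rotated model frame. The nearest boundary edge runs (-5.88, -1.17)→(-6.00, 0.00); distance from the point to it = 2.05 mm. The point is not inside any of the regions above, so it lies outside the cross-section (2.05 mm from the nearest boundary).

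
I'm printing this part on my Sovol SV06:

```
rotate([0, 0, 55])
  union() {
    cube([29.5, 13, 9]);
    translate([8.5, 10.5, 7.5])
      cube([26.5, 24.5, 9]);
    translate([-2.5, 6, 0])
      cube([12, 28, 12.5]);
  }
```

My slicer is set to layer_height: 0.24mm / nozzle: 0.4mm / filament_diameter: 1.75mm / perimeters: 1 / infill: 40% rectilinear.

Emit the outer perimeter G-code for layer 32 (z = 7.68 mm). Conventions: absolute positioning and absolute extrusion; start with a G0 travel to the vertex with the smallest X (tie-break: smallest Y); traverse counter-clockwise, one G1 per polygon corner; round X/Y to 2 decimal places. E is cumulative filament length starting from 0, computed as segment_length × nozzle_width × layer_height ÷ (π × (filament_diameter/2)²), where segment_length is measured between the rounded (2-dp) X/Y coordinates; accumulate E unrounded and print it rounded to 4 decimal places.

At z = 7.68 mm: the 29.5×13 cube contributes its full rectangle; the cube at (8.5, 10.5) (footprint 26.5×24.5) is included at this height; the cube at (-2.5, 6) (footprint 12×28) is included at this height; Merging all regions: the regions partially overlap (shared area 140.00 mm²), so overlapping operands fuse into one piece — 1 connected region; (whole slice rotated 55° about Z — lengths, areas and connectivity unchanged). The outline is a single polygon with 10 vertices. Extrusion per mm of travel: 0.4 × 0.24 / (π × 0.875²) = 0.039912. Accumulating E over each segment gives final E = 5.7870.

G0 X-29.29 Y17.45 Z7.68
G1 X-6.35 Y1.39 E1.1177
G1 X-4.91 Y3.44 E1.2176
G1 X0.00 Y0.00 E1.4569
G1 X16.92 Y24.16 E2.6342
G1 X8.32 Y30.19 E3.0534
G1 X11.47 Y34.69 E3.2726
G1 X-8.60 Y48.75 E4.2507
G1 X-23.79 Y27.04 E5.3082
G1 X-22.98 Y26.46 E5.3479
G1 X-29.29 Y17.45 E5.7870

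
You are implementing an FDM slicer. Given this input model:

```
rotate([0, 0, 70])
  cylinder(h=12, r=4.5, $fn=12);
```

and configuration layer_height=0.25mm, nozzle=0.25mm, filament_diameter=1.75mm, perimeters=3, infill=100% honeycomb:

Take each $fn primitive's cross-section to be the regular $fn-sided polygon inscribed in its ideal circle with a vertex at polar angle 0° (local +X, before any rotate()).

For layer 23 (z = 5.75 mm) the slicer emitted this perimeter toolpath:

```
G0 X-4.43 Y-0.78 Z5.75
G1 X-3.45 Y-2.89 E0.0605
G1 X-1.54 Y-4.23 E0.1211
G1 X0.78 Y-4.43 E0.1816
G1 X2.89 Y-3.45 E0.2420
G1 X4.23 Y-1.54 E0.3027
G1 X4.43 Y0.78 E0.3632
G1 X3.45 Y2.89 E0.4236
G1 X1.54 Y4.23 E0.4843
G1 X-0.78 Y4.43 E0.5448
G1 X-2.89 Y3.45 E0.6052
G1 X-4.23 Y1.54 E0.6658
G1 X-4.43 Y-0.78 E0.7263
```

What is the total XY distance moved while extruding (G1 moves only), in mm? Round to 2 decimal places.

Sum the Euclidean lengths of each G1 segment: total = 27.95 mm.

27.95 mm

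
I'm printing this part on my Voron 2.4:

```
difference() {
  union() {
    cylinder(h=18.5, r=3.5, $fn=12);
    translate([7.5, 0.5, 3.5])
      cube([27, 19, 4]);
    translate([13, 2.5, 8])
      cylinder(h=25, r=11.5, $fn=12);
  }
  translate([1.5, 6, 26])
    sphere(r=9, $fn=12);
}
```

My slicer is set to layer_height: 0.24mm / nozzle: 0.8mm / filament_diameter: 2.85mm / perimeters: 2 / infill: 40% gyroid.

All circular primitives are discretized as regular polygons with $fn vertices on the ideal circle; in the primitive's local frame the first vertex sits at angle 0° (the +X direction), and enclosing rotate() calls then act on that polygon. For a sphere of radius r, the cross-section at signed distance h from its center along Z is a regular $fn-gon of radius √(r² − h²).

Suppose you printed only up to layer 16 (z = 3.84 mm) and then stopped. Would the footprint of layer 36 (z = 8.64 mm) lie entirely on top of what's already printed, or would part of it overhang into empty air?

Compare the two slices. At z = 3.84: the cylinder: section is a regular 12-gon, circumradius r=3.5 (area = (12/2)·3.500²·sin(360°/12) = 36.75 mm²); the cube at (7.5, 0.5) (footprint 27×19) is included at this height (area 513.00 mm²); the cylinder at (13, 2.5) is not intersected at this z (z outside [8, 33]); Merging all regions: the 2 present regions are separate (no shared area or edge), so areas and boundary lengths simply add and each stays a separate island — area = 549.75 mm²; the sphere at (1.5, 6) is absent (|z−center|=22.160 > r=9); After the difference (first − rest): none of the subtracted shapes is present at this height, so that combined region is unchanged — area = 549.75 mm². At z = 8.64: the cylinder: section is a regular 12-gon, circumradius r=3.5 (area = (12/2)·3.500²·sin(360°/12) = 36.75 mm²); the cube at (7.5, 0.5) is absent (z outside [3.5, 7.5]); the r=11.5 cylinder at (13, 2.5) contributes a regular 12-gon of circumradius 11.5 (area = (12/2)·11.500²·sin(360°/12) = 396.75 mm²); Merging all regions: the regions partially overlap — summed areas 433.50 mm² minus the doubly-counted overlap 4.92 mm² gives 428.58 mm² — area = 428.58 mm²; the sphere at (1.5, 6) is not intersected at this z (|z−center|=17.360 > r=9); After the difference (first − rest): none of the subtracted shapes is present at this height, so the result so far is unchanged — area = 428.58 mm². Checking containment: at z = 8.64 the cross-section extends beyond the z = 3.84 cross-section by about 199.98 mm².

part overhangs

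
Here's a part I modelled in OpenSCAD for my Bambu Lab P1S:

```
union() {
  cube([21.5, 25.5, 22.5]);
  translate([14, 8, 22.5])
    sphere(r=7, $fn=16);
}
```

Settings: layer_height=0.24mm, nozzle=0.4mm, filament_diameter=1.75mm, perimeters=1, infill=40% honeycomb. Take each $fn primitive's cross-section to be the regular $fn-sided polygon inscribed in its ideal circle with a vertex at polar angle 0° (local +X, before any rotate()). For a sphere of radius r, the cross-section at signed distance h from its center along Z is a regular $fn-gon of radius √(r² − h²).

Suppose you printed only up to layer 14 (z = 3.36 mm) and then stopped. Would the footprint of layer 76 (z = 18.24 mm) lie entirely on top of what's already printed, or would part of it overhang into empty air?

entirely on top

Compare the two slices. At z = 3.36: the 21.5×25.5 cube contributes its full rectangle (area 548.25 mm²); the sphere at (14, 8) is not intersected at this z (|z−center|=19.140 > r=7); Combining (union): only the 21.5×25.5 cube is present, so the union is just that shape — area = 548.25 mm². At z = 18.24: the cube (footprint 21.5×25.5) is included at this height (area 548.25 mm²); the sphere at (14, 8): section is a regular 16-gon, circumradius = √(r²−h²) = √(7²−4.26²) = 5.554 (area = (16/2)·5.554²·sin(360°/16) = 94.45 mm²); Combining (union): the r=7 sphere at (14, 8) lies entirely inside the 21.5×25.5 cube, so the union is just the 21.5×25.5 cube — area = 548.25 mm². Checking containment: the cross-section at z = 18.24 is a subset of the cross-section at z = 3.36.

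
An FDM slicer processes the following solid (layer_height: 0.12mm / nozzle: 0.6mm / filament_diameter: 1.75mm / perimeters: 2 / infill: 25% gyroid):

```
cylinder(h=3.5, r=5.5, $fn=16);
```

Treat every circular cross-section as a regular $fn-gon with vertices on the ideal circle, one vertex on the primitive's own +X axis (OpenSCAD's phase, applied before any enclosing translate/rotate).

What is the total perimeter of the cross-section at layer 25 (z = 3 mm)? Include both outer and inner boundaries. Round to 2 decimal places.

34.34 mm

At z = 3 mm: the r=5.5 cylinder gives a regular 16-gon of circumradius 5.5 (constant along its height) (perimeter = 2·16·5.500·sin(180°/16) = 34.34 mm). Overall, the cross-section is a single solid region. Total boundary length (outer) = 34.34 mm.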